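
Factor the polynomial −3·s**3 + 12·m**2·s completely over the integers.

3·s·(2·m + s)·(2·m − s)

Pull out the common factor 3·s; 4·m**2 − s**2 is a difference of squares.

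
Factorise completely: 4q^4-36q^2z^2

4q^2(q+3z)(q-3z)

Factor out 4q^2, leaving q^2-9z^2, which is a difference of two squares.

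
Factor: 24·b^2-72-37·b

Need a pair with product 24·(-72) = -1728 and sum -37: that's -64 and 27.
Split the middle term: 24·b^2-64·b + 27·b-72 = 8·b·(3·b-8) + 9·(3·b-8).

(3·b-8)·(8·b+9)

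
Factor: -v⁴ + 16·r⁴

(2·r + v)·(2·r - v)·(4·r² + v²)

Difference of squares twice: with A = 2·r and B = v, A⁴ − B⁴ = (A² − B²)(A² + B²), and A² − B² factors again.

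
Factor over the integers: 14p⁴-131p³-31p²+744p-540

(2p+5)(7p-6)(p-2)(p-9)

Among the possible rational roots, p = -5/2 is a root, so (2p+5) is a factor; dividing leaves 7p³-83p²+192p-108.
Continuing, p = 9 is a root, giving the factor (p-9) and quotient 7p²-20p+12.
The remaining quadratic factors as (7p-6)(p-2).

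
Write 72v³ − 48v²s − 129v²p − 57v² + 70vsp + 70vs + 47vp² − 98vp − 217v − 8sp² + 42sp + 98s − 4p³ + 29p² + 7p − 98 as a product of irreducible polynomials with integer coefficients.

(3v − 4p − 7)(8v − p + 7)(3v − 2s − p + 2)

Group: 3v(24v² − 16vs − 11vp + 37v + 2sp − 14s + p² − 9p + 14) + (−4p − 7)(24v² − 16vs − 11vp + 37v + 2sp − 14s + p² − 9p + 14); both groups contain (24v² − 16vs − 11vp + 37v + 2sp − 14s + p² − 9p + 14), so (3v − 4p − 7) is a factor with cofactor 24v² − 16vs − 11vp + 37v + 2sp − 14s + p² − 9p + 14.
The cofactor groups again: 24v² − 16vs − 11vp + 37v + 2sp − 14s + p² − 9p + 14 = 3v(8v − p + 7) + (−2s − p + 2)(8v − p + 7); both groups contain (8v − p + 7), giving (3v − 2s − p + 2)(8v − p + 7).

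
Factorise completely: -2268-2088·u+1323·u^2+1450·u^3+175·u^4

Trying the rational-root candidates, u = -6/5 is a root, so (5·u+6) is a factor; dividing leaves 35·u^3+248·u^2-33·u-378.
Next, u = 6/5 is a root, so (5·u-6) is a factor; dividing leaves 7·u^2+58·u+63.
The remaining quadratic factors as (7·u+9)(u+7).

(5·u+6)·(5·u-6)·(7·u+9)·(u+7)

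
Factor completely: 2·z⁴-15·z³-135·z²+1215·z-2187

By the rational root theorem, z = 3 is a root, so (z-3) divides it; the quotient is 2·z³-9·z²-162·z+729.
Next, z = -9 is a root, so (z+9) divides it; the quotient is 2·z²-27·z+81.
The remaining quadratic factors as (z-9)(2·z-9).

(2·z-9)·(z+9)·(z-3)·(z-9)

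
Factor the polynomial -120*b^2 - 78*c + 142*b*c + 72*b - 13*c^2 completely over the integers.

-(10*b - c - 6)*(12*b - 13*c)

Group: -10*b*(12*b - 13*c) + (c + 6)*(12*b - 13*c); both groups contain (12*b - 13*c).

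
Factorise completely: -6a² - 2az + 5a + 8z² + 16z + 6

Group: -3a(2a - 2z - 3) + (-4z - 2)(2a - 2z - 3); both groups contain (2a - 2z - 3).

-(2a - 2z - 3)(3a + 4z + 2)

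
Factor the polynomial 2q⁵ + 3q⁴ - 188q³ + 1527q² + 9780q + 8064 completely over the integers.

(2q + 7)(q + 1)(q + 12)(q² - 15q + 96)

Among the possible rational roots, q = -12 is a root, so (q + 12) divides it; the quotient is 2q⁴ - 21q³ + 64q² + 759q + 672.
Then q = -7/2 is a root, giving the factor (2q + 7) and quotient q³ - 14q² + 81q + 96.
Continuing, q = -1 is a root, so (q + 1) divides it; the quotient is q² - 15q + 96.
The quadratic q² - 15q + 96 has discriminant -159 < 0 and is irreducible over ℤ.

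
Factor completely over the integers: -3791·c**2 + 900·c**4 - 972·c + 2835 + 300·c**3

(5·c + 9)·(5·c - 9)·(6·c + 7)·(6·c - 5)

Testing divisors of the constant over divisors of the leading coefficient, c = -9/5 is a root, so (5·c + 9) divides it; the quotient is 180·c**3 - 264·c**2 - 283·c + 315.
Next, c = -7/6 is a root, so (6·c + 7) divides it; the quotient is 30·c**2 - 79·c + 45.
The remaining quadratic factors as (6·c - 5)(5·c - 9).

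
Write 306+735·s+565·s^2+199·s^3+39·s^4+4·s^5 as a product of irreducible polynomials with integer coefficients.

By the rational root theorem, s = −2 is a root, so (s+2) is a factor; dividing leaves 4·s^4+31·s^3+137·s^2+291·s+153.
Then s = −3/4 is a root, giving the factor (4·s+3) and quotient s^3+7·s^2+29·s+51.
Then s = −3 is a root, so (s+3) divides it; the quotient is s^2+4·s+17.
The quadratic s^2+4·s+17 has discriminant −52 < 0 and is irreducible over ℤ.

(4·s+3)·(s+2)·(s+3)·(s^2+4·s+17)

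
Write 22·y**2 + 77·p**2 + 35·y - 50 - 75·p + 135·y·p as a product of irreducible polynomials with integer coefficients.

(2·y + 11·p + 5)·(11·y + 7·p - 10)

Group: 11·y·(2·y + 11·p + 5) + (7·p - 10)·(2·y + 11·p + 5); both groups contain (2·y + 11·p + 5).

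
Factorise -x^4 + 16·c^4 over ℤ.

Difference of squares twice: with A = 2·c and B = x, A⁴ − B⁴ = (A² − B²)(A² + B²), and A² − B² factors again.

(2·c + x)·(2·c - x)·(4·c^2 + x^2)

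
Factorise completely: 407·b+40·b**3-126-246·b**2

(2·b-7)·(4·b-9)·(5·b-2)

Trying the rational-root candidates, b = 2/5 is a root, so (5·b-2) is a factor; dividing leaves 8·b**2-46·b+63.
The remaining quadratic factors as (4·b-9)(2·b-7).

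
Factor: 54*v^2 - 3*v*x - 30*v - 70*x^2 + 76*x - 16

(6*v - 7*x + 2)*(9*v + 10*x - 8)

Group: 6*v*(9*v + 10*x - 8) + (-7*x + 2)*(9*v + 10*x - 8); both groups contain (9*v + 10*x - 8).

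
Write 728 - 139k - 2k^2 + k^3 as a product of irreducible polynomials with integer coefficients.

(k + 13)(k - 7)(k - 8)

Among the possible rational roots, k = 8 is a root, so (k - 8) divides it; the quotient is k^2 + 6k - 91.
The remaining quadratic factors as (k + 13)(k - 7).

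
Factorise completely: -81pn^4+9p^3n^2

9n^2p(p-3n)(p+3n)

Factor out 9pn^2, leaving p^2-9n^2, which is a difference of two squares.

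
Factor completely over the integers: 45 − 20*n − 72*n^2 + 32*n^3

Group as (32*n^3 − 20*n) + (−72*n^2 + 45) = 4*n*(8*n^2 − 5) − 9*(8*n^2 − 5).
Both groups share the factor (8*n^2 − 5).

(4*n − 9)*(8*n^2 − 5)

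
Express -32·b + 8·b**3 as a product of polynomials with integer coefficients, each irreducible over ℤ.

8·b·(b + 2)·(b - 2)

Every term has a factor of 8·b. Then b**2 - 4 = (b)² − (2)².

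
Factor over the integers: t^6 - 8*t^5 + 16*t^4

t^4*(t - 4)^2

Every term has a factor of t^4; factoring it out leaves t^2 - 8*t + 16.
Recognize a perfect-square trinomial with the parts 4 and t.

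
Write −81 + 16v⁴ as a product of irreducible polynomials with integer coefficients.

Write as (4v²)² − (9)², then factor 4v² − 9 once more.

(2v + 3)(2v − 3)(4v² + 9)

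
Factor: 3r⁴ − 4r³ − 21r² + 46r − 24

Trying the rational-root candidates, r = 4/3 is a root, giving the factor (3r − 4) and quotient r³ − 7r + 6.
Next, r = −3 is a root, so (r + 3) is a factor; dividing leaves r² − 3r + 2.
The remaining quadratic factors as (r − 1)(r − 2).

(3r − 4)(r + 3)(r − 1)(r − 2)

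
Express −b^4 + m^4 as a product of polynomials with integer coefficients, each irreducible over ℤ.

(m − b)(m + b)(m^2 + b^2)

(m)⁴ − (b)⁴ = ((m)² − (b)²)((m)² + (b)²); the first factor splits again, the second (m^2 + b^2) is irreducible.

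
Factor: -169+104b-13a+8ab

Group as (8ab-13a) + (104b-169) = a(8b-13) + 13(8b-13).
Both groups share the factor (8b-13).

(8b-13)(a+13)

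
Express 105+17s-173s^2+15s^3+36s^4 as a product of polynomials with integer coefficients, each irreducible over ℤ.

(3s+7)(3s-5)(4s+3)(s-1)

Trying the rational-root candidates, s = 1 is a root, so (s-1) is a factor; dividing leaves 36s^3+51s^2-122s-105.
Continuing, s = -7/3 is a root, so (3s+7) divides it; the quotient is 12s^2-11s-15.
The remaining quadratic factors as (3s-5)(4s+3).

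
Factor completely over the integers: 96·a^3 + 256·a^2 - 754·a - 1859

Testing divisors of the constant over divisors of the leading coefficient, a = -13/6 is a root, giving the factor (6·a + 13) and quotient 16·a^2 + 8·a - 143.
The remaining quadratic factors as (4·a - 11)(4·a + 13).

(4·a + 13)·(4·a - 11)·(6·a + 13)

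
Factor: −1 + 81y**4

Write as (9y**2)² − (1)², then factor 9y**2 − 1 once more.

(3y + 1)(3y − 1)(9y**2 + 1)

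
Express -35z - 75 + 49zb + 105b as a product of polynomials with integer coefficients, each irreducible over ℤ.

(7b - 5)(7z + 15)

Group as (49zb - 35z) + (105b - 75) = 7z(7b - 5) + 15(7b - 5).
Both groups share the factor (7b - 5).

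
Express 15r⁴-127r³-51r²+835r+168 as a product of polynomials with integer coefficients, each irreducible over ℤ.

(3r+7)(5r+1)(r-3)(r-8)

Among the possible rational roots, r = 8 is a root, giving the factor (r-8) and quotient 15r³-7r²-107r-21.
Continuing, r = 3 is a root, so (r-3) is a factor; dividing leaves 15r²+38r+7.
The remaining quadratic factors as (5r+1)(3r+7).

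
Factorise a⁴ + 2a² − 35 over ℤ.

Substitute u = a² to get a quadratic in u, then factor.
a² − 5 is irreducible over ℤ (5 is not a perfect square).
a² + 7 is irreducible over ℤ (always positive, so no real roots).

(a² + 7)(a² − 5)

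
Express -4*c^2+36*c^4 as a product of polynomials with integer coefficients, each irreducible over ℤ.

4*c^2*(3*c+1)*(3*c-1)

Every term has a factor of 4*c^2. Then 9*c^2-1 = (3*c)² − (1)².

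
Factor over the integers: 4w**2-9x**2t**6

(2w-3xt**3)(2w+3xt**3)

Recognize a difference of squares with the parts 2w and 3xt**3.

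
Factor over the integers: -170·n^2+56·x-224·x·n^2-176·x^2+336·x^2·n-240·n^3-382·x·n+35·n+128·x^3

Group: 8·x·(16·x^2+58·x·n-8·x+30·n^2-5·n) + (-8·n-7)·(16·x^2+58·x·n-8·x+30·n^2-5·n); both groups contain (16·x^2+58·x·n-8·x+30·n^2-5·n), so (8·x-8·n-7) is a factor with cofactor 16·x^2+58·x·n-8·x+30·n^2-5·n.
The cofactor groups again: 16·x^2+58·x·n-8·x+30·n^2-5·n = 8·x·(2·x+6·n-1) + 5·n·(2·x+6·n-1); both groups contain (2·x+6·n-1), giving (8·x+5·n)·(2·x+6·n-1).

(8·x-8·n-7)·(8·x+5·n)·(2·x+6·n-1)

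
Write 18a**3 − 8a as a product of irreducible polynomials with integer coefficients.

Pull out the common factor 2a; 9a**2 − 4 is a difference of squares.

2a(3a + 2)(3a − 2)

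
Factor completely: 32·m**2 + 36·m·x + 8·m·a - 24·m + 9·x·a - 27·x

(8·m + 9·x)·(4·m + a - 3)

Group: 8·m·(4·m + a - 3) + 9·x·(4·m + a - 3); both groups contain (4·m + a - 3).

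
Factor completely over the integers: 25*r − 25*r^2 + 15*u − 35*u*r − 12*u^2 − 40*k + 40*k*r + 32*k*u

Group: 8*k*(4*u + 5*r − 5) + (−3*u − 5*r)*(4*u + 5*r − 5); both groups contain (4*u + 5*r − 5).

(4*u + 5*r − 5)*(8*k − 3*u − 5*r)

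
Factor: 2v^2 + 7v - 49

Need a pair with product 2·(-49) = -98 and sum 7: that's 14 and -7.
Split the middle term: 2v^2 + 14v - 7v - 49 = 2v(v + 7) - 7(v + 7).

(2v - 7)(v + 7)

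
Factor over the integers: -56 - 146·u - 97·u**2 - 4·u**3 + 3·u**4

(3·u + 2)·(u + 1)·(u + 4)·(u - 7)

Testing divisors of the constant over divisors of the leading coefficient, u = 7 is a root, giving the factor (u - 7) and quotient 3·u**3 + 17·u**2 + 22·u + 8.
Next, u = -1 is a root, giving the factor (u + 1) and quotient 3·u**2 + 14·u + 8.
The remaining quadratic factors as (3·u + 2)(u + 4).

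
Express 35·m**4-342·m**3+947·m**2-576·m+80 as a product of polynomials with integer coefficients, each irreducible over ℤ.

(5·m-1)·(7·m-4)·(m-4)·(m-5)

By the rational root theorem, m = 4 is a root, so (m-4) divides it; the quotient is 35·m**3-202·m**2+139·m-20.
Continuing, m = 1/5 is a root, giving the factor (5·m-1) and quotient 7·m**2-39·m+20.
The remaining quadratic factors as (m-5)(7·m-4).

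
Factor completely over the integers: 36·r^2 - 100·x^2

4·(3·r + 5·x)·(3·r - 5·x)

Every term has a factor of 4. Then 9·r^2 - 25·x^2 = (3·r)² − (5·x)².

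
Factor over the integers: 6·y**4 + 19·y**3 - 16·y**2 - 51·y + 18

Testing divisors of the constant over divisors of the leading coefficient, y = -2 is a root, so (y + 2) is a factor; dividing leaves 6·y**3 + 7·y**2 - 30·y + 9.
Then y = 3/2 is a root, so (2·y - 3) is a factor; dividing leaves 3·y**2 + 8·y - 3.
The remaining quadratic factors as (y + 3)(3·y - 1).

(2·y - 3)·(3·y - 1)·(y + 2)·(y + 3)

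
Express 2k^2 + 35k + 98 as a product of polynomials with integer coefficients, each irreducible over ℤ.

(2k + 7)(k + 14)

Need a pair with product 2·98 = 196 and sum 35: that's 7 and 28.
Split the middle term: 2k^2 + 7k + 28k + 98 = k(2k + 7) + 14(2k + 7).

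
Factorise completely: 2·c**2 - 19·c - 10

(2·c + 1)·(c - 10)

Need a pair with product 2·(-10) = -20 and sum -19: that's -20 and 1.
Split the middle term: 2·c**2 - 20·c + c - 10 = 2·c·(c - 10) + (c - 10).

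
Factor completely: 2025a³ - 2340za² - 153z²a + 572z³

Group: 11z(52z² + 57za - 135a²) - 15a(52z² + 57za - 135a²); both groups contain (52z² + 57za - 135a²), so (11z - 15a) is a factor with cofactor 52z² + 57za - 135a².
The cofactor groups again: 52z² + 57za - 135a² = 13z(4z + 9a) - 15a(4z + 9a); both groups contain (4z + 9a), giving (13z - 15a)(4z + 9a).

(11z - 15a)(13z - 15a)(4z + 9a)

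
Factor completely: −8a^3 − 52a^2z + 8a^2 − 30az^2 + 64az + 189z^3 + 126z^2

Group: 2a(−4a^2 − 12az + 4a + 27z^2 + 18z) + 7z(−4a^2 − 12az + 4a + 27z^2 + 18z); both groups contain (−4a^2 − 12az + 4a + 27z^2 + 18z), so (2a + 7z) is a factor with cofactor −4a^2 − 12az + 4a + 27z^2 + 18z.
The cofactor groups again: −4a^2 − 12az + 4a + 27z^2 + 18z = −2a(2a + 9z) + (3z + 2)(2a + 9z); both groups contain (2a + 9z), giving −(2a − 3z − 2)(2a + 9z).

−(2a + 7z)(2a + 9z)(2a − 3z − 2)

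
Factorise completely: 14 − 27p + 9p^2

(3p − 2)(3p − 7)

Need a pair with product 9·14 = 126 and sum −27: that's −21 and −6.
Split the middle term: 9p^2 − 21p − 6p + 14 = 3p(3p − 7) − 2(3p − 7).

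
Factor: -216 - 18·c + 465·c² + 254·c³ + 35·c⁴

By the rational root theorem, c = -6/7 is a root, giving the factor (7·c + 6) and quotient 5·c³ + 32·c² + 39·c - 36.
Then c = -3 is a root, so (c + 3) is a factor; dividing leaves 5·c² + 17·c - 12.
The remaining quadratic factors as (5·c - 3)(c + 4).

(5·c - 3)·(7·c + 6)·(c + 3)·(c + 4)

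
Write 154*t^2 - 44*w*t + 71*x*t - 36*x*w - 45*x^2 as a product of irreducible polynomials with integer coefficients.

Group: -9*x*(5*x + 4*w - 14*t) - 11*t*(5*x + 4*w - 14*t); both groups contain (5*x + 4*w - 14*t).

-(5*x + 4*w - 14*t)*(9*x + 11*t)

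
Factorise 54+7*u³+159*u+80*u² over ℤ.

(7*u+3)*(u+2)*(u+9)

By the rational root theorem, u = -3/7 is a root, giving the factor (7*u+3) and quotient u²+11*u+18.
The remaining quadratic factors as (u+9)(u+2).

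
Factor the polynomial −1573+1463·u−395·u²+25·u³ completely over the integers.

By the rational root theorem, u = 11/5 is a root, so (5·u−11) divides it; the quotient is 5·u²−68·u+143.
The remaining quadratic factors as (u−11)(5·u−13).

(5·u−11)·(5·u−13)·(u−11)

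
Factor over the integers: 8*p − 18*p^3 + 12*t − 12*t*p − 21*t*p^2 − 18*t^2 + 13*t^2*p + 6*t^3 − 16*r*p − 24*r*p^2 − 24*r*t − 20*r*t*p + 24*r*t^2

(2*t − 3*p − 2)*(3*t + 2*p)*(4*r + t + 3*p − 2)

Group: 3*t*(8*r*t − 12*r*p − 8*r + 2*t^2 + 3*t*p − 6*t − 9*p^2 + 4) + 2*p*(8*r*t − 12*r*p − 8*r + 2*t^2 + 3*t*p − 6*t − 9*p^2 + 4); both groups contain (8*r*t − 12*r*p − 8*r + 2*t^2 + 3*t*p − 6*t − 9*p^2 + 4), so (3*t + 2*p) is a factor with cofactor 8*r*t − 12*r*p − 8*r + 2*t^2 + 3*t*p − 6*t − 9*p^2 + 4.
The cofactor groups again: 8*r*t − 12*r*p − 8*r + 2*t^2 + 3*t*p − 6*t − 9*p^2 + 4 = 2*t*(4*r + t + 3*p − 2) + (−3*p − 2)*(4*r + t + 3*p − 2); both groups contain (4*r + t + 3*p − 2), giving (2*t − 3*p − 2)*(4*r + t + 3*p − 2).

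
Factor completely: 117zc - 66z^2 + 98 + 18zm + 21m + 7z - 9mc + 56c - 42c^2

-(11z - 3m - 14c - 14)(6z - 3c + 7)

Group: -11z(6z - 3c + 7) + (3m + 14c + 14)(6z - 3c + 7); both groups contain (6z - 3c + 7).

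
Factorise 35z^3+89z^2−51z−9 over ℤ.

(5z−3)(7z+1)(z+3)

Among the possible rational roots, z = 3/5 is a root, so (5z−3) divides it; the quotient is 7z^2+22z+3.
The remaining quadratic factors as (z+3)(7z+1).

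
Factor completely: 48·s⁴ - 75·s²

Pull out the common factor 3·s²; 16·s² - 25 is a difference of squares.

3·s²·(4·s + 5)·(4·s - 5)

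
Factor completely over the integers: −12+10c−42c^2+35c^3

(5c−6)(7c^2+2)

Group as (35c^3+10c) + (−42c^2−12) = 5c(7c^2+2) − 6(7c^2+2).
Both groups share the factor (7c^2+2).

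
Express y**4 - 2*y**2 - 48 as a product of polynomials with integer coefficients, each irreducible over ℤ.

Substitute u = y**2 to get a quadratic in u, then factor.
y**2 - 8 is irreducible over ℤ (8 is not a perfect square).
y**2 + 6 is irreducible over ℤ (always positive, so no real roots).

(y**2 + 6)*(y**2 - 8)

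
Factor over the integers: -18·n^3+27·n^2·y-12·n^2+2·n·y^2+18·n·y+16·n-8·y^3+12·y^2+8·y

Group: 3·n·(-6·n^2+5·n·y+4·n+4·y^2+2·y) + (-2·y+4)·(-6·n^2+5·n·y+4·n+4·y^2+2·y); both groups contain (-6·n^2+5·n·y+4·n+4·y^2+2·y), so (3·n-2·y+4) is a factor with cofactor -6·n^2+5·n·y+4·n+4·y^2+2·y.
The cofactor groups again: -6·n^2+5·n·y+4·n+4·y^2+2·y = -3·n·(2·n+y) + (4·y+2)·(2·n+y); both groups contain (2·n+y), giving -(3·n-4·y-2)·(2·n+y).

-(2·n+y)·(3·n-2·y+4)·(3·n-4·y-2)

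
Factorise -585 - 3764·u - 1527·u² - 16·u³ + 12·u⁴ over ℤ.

(2·u + 5)·(6·u + 1)·(u + 9)·(u - 13)

By the rational root theorem, u = -1/6 is a root, so (6·u + 1) is a factor; dividing leaves 2·u³ - 3·u² - 254·u - 585.
Continuing, u = -9 is a root, so (u + 9) is a factor; dividing leaves 2·u² - 21·u - 65.
The remaining quadratic factors as (2·u + 5)(u - 13).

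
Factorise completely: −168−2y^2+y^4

Substitute u = y^2 to get a quadratic in u, then factor.
y^2+12 is irreducible over ℤ (always positive, so no real roots).
y^2−14 is irreducible over ℤ (14 is not a perfect square).

(y^2+12)(y^2−14)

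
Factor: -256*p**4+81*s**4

(3*s)⁴ − (4*p)⁴ = ((3*s)² − (4*p)²)((3*s)² + (4*p)²); the first factor splits again, the second (9*s**2+16*p**2) is irreducible.

(3*s-4*p)*(3*s+4*p)*(9*s**2+16*p**2)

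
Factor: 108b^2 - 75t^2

3(6b + 5t)(6b - 5t)

Factor out 3, leaving 36b^2 - 25t^2, which is a difference of two squares.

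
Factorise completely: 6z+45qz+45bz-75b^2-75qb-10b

Group: -15q(5b-3z) + (-15b-2)(5b-3z); both groups contain (5b-3z).

-(15q+15b+2)(5b-3z)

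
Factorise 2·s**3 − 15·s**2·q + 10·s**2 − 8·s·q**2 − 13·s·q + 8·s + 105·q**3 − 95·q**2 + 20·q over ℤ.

Group: s·(2·s**2 − s·q + 2·s − 15·q**2 + 5·q) + (−7·q + 4)·(2·s**2 − s·q + 2·s − 15·q**2 + 5·q); both groups contain (2·s**2 − s·q + 2·s − 15·q**2 + 5·q), so (s − 7·q + 4) is a factor with cofactor 2·s**2 − s·q + 2·s − 15·q**2 + 5·q.
The cofactor groups again: 2·s**2 − s·q + 2·s − 15·q**2 + 5·q = 2·s·(s − 3·q + 1) + 5·q·(s − 3·q + 1); both groups contain (s − 3·q + 1), giving (2·s + 5·q)·(s − 3·q + 1).

(s − 3·q + 1)·(s − 7·q + 4)·(2·s + 5·q)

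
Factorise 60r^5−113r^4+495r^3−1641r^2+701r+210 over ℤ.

Testing divisors of the constant over divisors of the leading coefficient, r = 3/4 is a root, so (4r−3) divides it; the quotient is 15r^4−17r^3+111r^2−327r−70.
Then r = −1/5 is a root, so (5r+1) is a factor; dividing leaves 3r^3−4r^2+23r−70.
Next, r = 7/3 is a root, so (3r−7) is a factor; dividing leaves r^2+r+10.
The quadratic r^2+r+10 has discriminant −39 < 0 and is irreducible over ℤ.

(3r−7)(4r−3)(5r+1)(r^2+r+10)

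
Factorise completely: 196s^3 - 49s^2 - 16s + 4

By the rational root theorem, s = 2/7 is a root, giving the factor (7s - 2) and quotient 28s^2 + s - 2.
The remaining quadratic factors as (7s + 2)(4s - 1).

(4s - 1)(7s + 2)(7s - 2)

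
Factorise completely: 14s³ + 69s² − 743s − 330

Among the possible rational roots, s = −10 is a root, so (s + 10) divides it; the quotient is 14s² − 71s − 33.
The remaining quadratic factors as (2s − 11)(7s + 3).

(2s − 11)(7s + 3)(s + 10)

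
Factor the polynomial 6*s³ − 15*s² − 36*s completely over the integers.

3*s*(2*s + 3)*(s − 4)

Pull out the common factor 3*s, then factor the remaining trinomial.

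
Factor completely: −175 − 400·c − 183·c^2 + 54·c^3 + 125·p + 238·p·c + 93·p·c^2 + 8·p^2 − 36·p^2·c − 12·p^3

Group: 2·p·(−6·p^2 + 9·p·c + 25·p + 6·c^2 − 25·c − 25) + (9·c + 7)·(−6·p^2 + 9·p·c + 25·p + 6·c^2 − 25·c − 25); both groups contain (−6·p^2 + 9·p·c + 25·p + 6·c^2 − 25·c − 25), so (2·p + 9·c + 7) is a factor with cofactor −6·p^2 + 9·p·c + 25·p + 6·c^2 − 25·c − 25.
The cofactor groups again: −6·p^2 + 9·p·c + 25·p + 6·c^2 − 25·c − 25 = −2·p·(3·p − 6·c − 5) + (−c + 5)·(3·p − 6·c − 5); both groups contain (3·p − 6·c − 5), giving −(2·p + c − 5)·(3·p − 6·c − 5).

−(3·p − 6·c − 5)·(2·p + 9·c + 7)·(2·p + c − 5)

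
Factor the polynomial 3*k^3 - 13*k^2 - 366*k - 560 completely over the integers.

(3*k + 5)*(k + 8)*(k - 14)

Among the possible rational roots, k = 14 is a root, so (k - 14) is a factor; dividing leaves 3*k^2 + 29*k + 40.
The remaining quadratic factors as (k + 8)(3*k + 5).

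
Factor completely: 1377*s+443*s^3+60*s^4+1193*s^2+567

Among the possible rational roots, s = -1 is a root, giving the factor (s+1) and quotient 60*s^3+383*s^2+810*s+567.
Then s = -7/3 is a root, giving the factor (3*s+7) and quotient 20*s^2+81*s+81.
The remaining quadratic factors as (4*s+9)(5*s+9).

(3*s+7)*(4*s+9)*(5*s+9)*(s+1)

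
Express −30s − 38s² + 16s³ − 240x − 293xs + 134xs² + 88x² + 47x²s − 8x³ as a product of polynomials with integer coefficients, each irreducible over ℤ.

−(x − 8s − 5)(x + 2s − 6)(8x + s)

Group: 8x(−x² + 6xs + 11x + 16s² − 38s − 30) + s(−x² + 6xs + 11x + 16s² − 38s − 30); both groups contain (−x² + 6xs + 11x + 16s² − 38s − 30), so (8x + s) is a factor with cofactor −x² + 6xs + 11x + 16s² − 38s − 30.
The cofactor groups again: −x² + 6xs + 11x + 16s² − 38s − 30 = −x(x − 8s − 5) + (−2s + 6)(x − 8s − 5); both groups contain (x − 8s − 5), giving −(x + 2s − 6)(x − 8s − 5).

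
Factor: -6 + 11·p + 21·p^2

Need a pair with product 21·(-6) = -126 and sum 11: that's -7 and 18.
Split the middle term: 21·p^2 - 7·p + 18·p - 6 = 7·p·(3·p - 1) + 6·(3·p - 1).

(3·p - 1)·(7·p + 6)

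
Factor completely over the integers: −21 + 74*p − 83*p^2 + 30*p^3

Among the possible rational roots, p = 3/5 is a root, giving the factor (5*p − 3) and quotient 6*p^2 − 13*p + 7.
The remaining quadratic factors as (6*p − 7)(p − 1).

(5*p − 3)*(6*p − 7)*(p − 1)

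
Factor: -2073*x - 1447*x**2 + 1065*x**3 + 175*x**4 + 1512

(5*x - 3)*(5*x - 8)*(7*x + 9)*(x + 7)

By the rational root theorem, x = 8/5 is a root, so (5*x - 8) divides it; the quotient is 35*x**3 + 269*x**2 + 141*x - 189.
Next, x = -7 is a root, so (x + 7) divides it; the quotient is 35*x**2 + 24*x - 27.
The remaining quadratic factors as (5*x - 3)(7*x + 9).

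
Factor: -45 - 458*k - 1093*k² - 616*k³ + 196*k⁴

(2*k + 1)*(2*k - 9)*(7*k + 1)*(7*k + 5)

Testing divisors of the constant over divisors of the leading coefficient, k = 9/2 is a root, so (2*k - 9) is a factor; dividing leaves 98*k³ + 133*k² + 52*k + 5.
Next, k = -1/2 is a root, so (2*k + 1) is a factor; dividing leaves 49*k² + 42*k + 5.
The remaining quadratic factors as (7*k + 1)(7*k + 5).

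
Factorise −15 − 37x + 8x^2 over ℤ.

Need a pair with product 8·(−15) = −120 and sum −37: that's 3 and −40.
Split the middle term: 8x^2 + 3x − 40x − 15 = x(8x + 3) − 5(8x + 3).

(8x + 3)(x − 5)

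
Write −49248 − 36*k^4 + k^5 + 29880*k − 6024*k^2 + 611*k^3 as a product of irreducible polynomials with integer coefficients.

(k − 12)*(k − 3)*(k − 9)*(k^2 − 12*k + 152)

By the rational root theorem, k = 3 is a root, so (k − 3) divides it; the quotient is k^4 − 33*k^3 + 512*k^2 − 4488*k + 16416.
Then k = 9 is a root, so (k − 9) divides it; the quotient is k^3 − 24*k^2 + 296*k − 1824.
Then k = 12 is a root, so (k − 12) is a factor; dividing leaves k^2 − 12*k + 152.
The quadratic k^2 − 12*k + 152 has discriminant −464 < 0 and is irreducible over ℤ.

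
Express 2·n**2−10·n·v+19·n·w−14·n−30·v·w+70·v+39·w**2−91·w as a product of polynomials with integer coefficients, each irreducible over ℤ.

Group: n·(2·n−10·v+13·w) + (3·w−7)·(2·n−10·v+13·w); both groups contain (2·n−10·v+13·w).

(2·n−10·v+13·w)·(n+3·w−7)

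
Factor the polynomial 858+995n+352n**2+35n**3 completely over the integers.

(5n+11)(7n+13)(n+6)

By the rational root theorem, n = −11/5 is a root, giving the factor (5n+11) and quotient 7n**2+55n+78.
The remaining quadratic factors as (7n+13)(n+6).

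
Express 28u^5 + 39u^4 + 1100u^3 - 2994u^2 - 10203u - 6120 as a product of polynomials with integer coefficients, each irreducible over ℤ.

Testing divisors of the constant over divisors of the leading coefficient, u = 15/4 is a root, giving the factor (4u - 15) and quotient 7u^4 + 36u^3 + 410u^2 + 789u + 408.
Then u = -1 is a root, so (u + 1) divides it; the quotient is 7u^3 + 29u^2 + 381u + 408.
Next, u = -8/7 is a root, so (7u + 8) divides it; the quotient is u^2 + 3u + 51.
The quadratic u^2 + 3u + 51 has discriminant -195 < 0 and is irreducible over ℤ.

(4u - 15)(7u + 8)(u + 1)(u^2 + 3u + 51)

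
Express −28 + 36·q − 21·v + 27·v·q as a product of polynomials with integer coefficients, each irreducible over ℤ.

Group as (27·v·q − 21·v) + (36·q − 28) = 3·v·(9·q − 7) + 4·(9·q − 7).
Both groups share the factor (9·q − 7).

(3·v + 4)·(9·q − 7)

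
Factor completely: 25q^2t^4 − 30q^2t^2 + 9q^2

Factor out q^2 first: what remains is 25t^4 − 30t^2 + 9.
Recognize a perfect-square trinomial with the parts 3 and 5t^2.

q^2(5t^2 − 3)^2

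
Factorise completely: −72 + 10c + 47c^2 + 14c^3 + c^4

(c + 2)(c + 4)(c + 9)(c − 1)

By the rational root theorem, c = −4 is a root, giving the factor (c + 4) and quotient c^3 + 10c^2 + 7c − 18.
Then c = −9 is a root, giving the factor (c + 9) and quotient c^2 + c − 2.
The remaining quadratic factors as (c + 2)(c − 1).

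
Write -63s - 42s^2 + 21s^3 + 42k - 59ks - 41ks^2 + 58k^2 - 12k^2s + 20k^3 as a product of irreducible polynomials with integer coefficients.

Group: 5k(4k^2 - 8ks + 6k + 3s^2 - 9s) + (7s + 7)(4k^2 - 8ks + 6k + 3s^2 - 9s); both groups contain (4k^2 - 8ks + 6k + 3s^2 - 9s), so (5k + 7s + 7) is a factor with cofactor 4k^2 - 8ks + 6k + 3s^2 - 9s.
The cofactor groups again: 4k^2 - 8ks + 6k + 3s^2 - 9s = 2k(2k - 3s) + (-s + 3)(2k - 3s); both groups contain (2k - 3s), giving (2k - s + 3)(2k - 3s).

(2k - 3s)(2k - s + 3)(5k + 7s + 7)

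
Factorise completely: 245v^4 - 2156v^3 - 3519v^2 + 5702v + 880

(5v + 11)(7v + 1)(7v - 8)(v - 10)

By the rational root theorem, v = -11/5 is a root, so (5v + 11) is a factor; dividing leaves 49v^3 - 539v^2 + 482v + 80.
Next, v = 10 is a root, giving the factor (v - 10) and quotient 49v^2 - 49v - 8.
The remaining quadratic factors as (7v - 8)(7v + 1).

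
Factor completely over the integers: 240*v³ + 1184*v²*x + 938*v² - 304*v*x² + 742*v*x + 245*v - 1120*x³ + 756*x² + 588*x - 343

(15*v + 14*x - 7)*(2*v + 10*x + 7)*(8*v - 8*x + 7)

Group: 8*v*(30*v² + 178*v*x + 91*v + 140*x² + 28*x - 49) + (-8*x + 7)*(30*v² + 178*v*x + 91*v + 140*x² + 28*x - 49); both groups contain (30*v² + 178*v*x + 91*v + 140*x² + 28*x - 49), so (8*v - 8*x + 7) is a factor with cofactor 30*v² + 178*v*x + 91*v + 140*x² + 28*x - 49.
The cofactor groups again: 30*v² + 178*v*x + 91*v + 140*x² + 28*x - 49 = 15*v*(2*v + 10*x + 7) + (14*x - 7)*(2*v + 10*x + 7); both groups contain (2*v + 10*x + 7), giving (15*v + 14*x - 7)*(2*v + 10*x + 7).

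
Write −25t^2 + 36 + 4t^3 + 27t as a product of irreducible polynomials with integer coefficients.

(4t + 3)(t − 3)(t − 4)

Trying the rational-root candidates, t = 4 is a root, giving the factor (t − 4) and quotient 4t^2 − 9t − 9.
The remaining quadratic factors as (4t + 3)(t − 3).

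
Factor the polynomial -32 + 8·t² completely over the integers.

8·(t + 2)·(t - 2)

Pull out the common factor 8; t² - 4 is a difference of squares.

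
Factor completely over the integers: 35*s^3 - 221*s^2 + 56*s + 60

Trying the rational-root candidates, s = 5/7 is a root, so (7*s - 5) divides it; the quotient is 5*s^2 - 28*s - 12.
The remaining quadratic factors as (s - 6)(5*s + 2).

(5*s + 2)*(7*s - 5)*(s - 6)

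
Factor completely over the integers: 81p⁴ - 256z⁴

Write as (9p²)² − (16z²)², then factor 9p² - 16z² once more.

(3p + 4z)(3p - 4z)(9p² + 16z²)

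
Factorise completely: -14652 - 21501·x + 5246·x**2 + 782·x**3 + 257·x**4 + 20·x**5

(4·x - 11)·(5·x + 3)·(x + 12)·(x**2 + 3·x + 37)

Among the possible rational roots, x = -12 is a root, so (x + 12) divides it; the quotient is 20·x**4 + 17·x**3 + 578·x**2 - 1690·x - 1221.
Then x = -3/5 is a root, so (5·x + 3) is a factor; dividing leaves 4·x**3 + x**2 + 115·x - 407.
Next, x = 11/4 is a root, giving the factor (4·x - 11) and quotient x**2 + 3·x + 37.
The quadratic x**2 + 3·x + 37 has discriminant -139 < 0 and is irreducible over ℤ.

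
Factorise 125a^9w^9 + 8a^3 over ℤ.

Pull out the common factor a^3, leaving 125a^6w^9 + 8.
Recognize a sum of cubes with the parts 5a^2w^3 and 2.

a^3(5a^2w^3 + 2)(25a^4w^6 − 10a^2w^3 + 4)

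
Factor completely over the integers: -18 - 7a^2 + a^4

Substitute u = a^2 to get a quadratic in u, then factor.
a^2 - 9 is a difference of squares.
a^2 + 2 is irreducible over ℤ (always positive, so no real roots).

(a + 3)(a - 3)(a^2 + 2)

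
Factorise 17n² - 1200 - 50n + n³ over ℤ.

(n + 10)(n + 15)(n - 8)

By the rational root theorem, n = -10 is a root, so (n + 10) divides it; the quotient is n² + 7n - 120.
The remaining quadratic factors as (n + 15)(n - 8).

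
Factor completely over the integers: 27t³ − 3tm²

Pull out the common factor 3t; 9t² − m² is a difference of squares.

3t(3t − m)(3t + m)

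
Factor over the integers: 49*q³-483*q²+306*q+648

(7*q+6)*(7*q-12)*(q-9)

By the rational root theorem, q = 12/7 is a root, so (7*q-12) divides it; the quotient is 7*q²-57*q-54.
The remaining quadratic factors as (q-9)(7*q+6).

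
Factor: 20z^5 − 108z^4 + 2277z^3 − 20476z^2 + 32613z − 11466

Among the possible rational roots, z = 1/2 is a root, so (2z − 1) divides it; the quotient is 10z^4 − 49z^3 + 1114z^2 − 9681z + 11466.
Then z = 7/5 is a root, so (5z − 7) divides it; the quotient is 2z^3 − 7z^2 + 213z − 1638.
Then z = 13/2 is a root, so (2z − 13) is a factor; dividing leaves z^2 + 3z + 126.
The quadratic z^2 + 3z + 126 has discriminant −495 < 0 and is irreducible over ℤ.

(2z − 1)(2z − 13)(5z − 7)(z^2 + 3z + 126)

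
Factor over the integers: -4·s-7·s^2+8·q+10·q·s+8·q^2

(2·q-s)·(4·q+7·s+4)

Group: 4·q·(2·q-s) + (7·s+4)·(2·q-s); both groups contain (2·q-s).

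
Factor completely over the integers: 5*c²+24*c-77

Need a pair with product 5·(-77) = -385 and sum 24: that's 35 and -11.
Split the middle term: 5*c²+35*c - 11*c-77 = 5*c*(c+7) - 11*(c+7).

(5*c-11)*(c+7)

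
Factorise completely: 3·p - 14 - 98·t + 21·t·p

Group as (21·t·p - 98·t) + (3·p - 14) = 7·t·(3·p - 14) + (3·p - 14).
Both groups share the factor (3·p - 14).

(3·p - 14)·(7·t + 1)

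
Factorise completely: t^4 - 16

Difference of squares twice: with A = t and B = 2, A⁴ − B⁴ = (A² − B²)(A² + B²), and A² − B² factors again.

(t + 2)(t - 2)(t^2 + 4)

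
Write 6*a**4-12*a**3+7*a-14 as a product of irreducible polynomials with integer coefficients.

Group as (6*a**4+7*a) + (-12*a**3-14) = a*(6*a**3+7) - 2*(6*a**3+7).
Both groups share the factor (6*a**3+7).

(a-2)*(6*a**3+7)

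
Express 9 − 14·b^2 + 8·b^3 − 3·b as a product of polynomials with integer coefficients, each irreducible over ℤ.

Among the possible rational roots, b = −3/4 is a root, so (4·b + 3) divides it; the quotient is 2·b^2 − 5·b + 3.
The remaining quadratic factors as (2·b − 3)(b − 1).

(2·b − 3)·(4·b + 3)·(b − 1)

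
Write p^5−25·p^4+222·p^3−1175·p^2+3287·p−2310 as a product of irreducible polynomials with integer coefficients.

(p−1)·(p−14)·(p−5)·(p^2−5·p+33)

By the rational root theorem, p = 14 is a root, giving the factor (p−14) and quotient p^4−11·p^3+68·p^2−223·p+165.
Next, p = 5 is a root, so (p−5) is a factor; dividing leaves p^3−6·p^2+38·p−33.
Next, p = 1 is a root, giving the factor (p−1) and quotient p^2−5·p+33.
The quadratic p^2−5·p+33 has discriminant −107 < 0 and is irreducible over ℤ.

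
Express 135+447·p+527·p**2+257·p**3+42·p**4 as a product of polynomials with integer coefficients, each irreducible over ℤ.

Testing divisors of the constant over divisors of the leading coefficient, p = −3 is a root, giving the factor (p+3) and quotient 42·p**3+131·p**2+134·p+45.
Next, p = −9/7 is a root, so (7·p+9) divides it; the quotient is 6·p**2+11·p+5.
The remaining quadratic factors as (p+1)(6·p+5).

(6·p+5)·(7·p+9)·(p+1)·(p+3)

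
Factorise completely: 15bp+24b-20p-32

(3b-4)(5p+8)

Group as (15bp+24b) + (-20p-32) = 3b(5p+8) - 4(5p+8).
Both groups share the factor (5p+8).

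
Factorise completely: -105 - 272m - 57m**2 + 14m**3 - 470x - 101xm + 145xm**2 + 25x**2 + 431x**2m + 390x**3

(5x + 2m + 5)(13x + 7m + 3)(6x + m - 7)

Group: 6x(65x**2 + 61xm + 80x + 14m**2 + 41m + 15) + (m - 7)(65x**2 + 61xm + 80x + 14m**2 + 41m + 15); both groups contain (65x**2 + 61xm + 80x + 14m**2 + 41m + 15), so (6x + m - 7) is a factor with cofactor 65x**2 + 61xm + 80x + 14m**2 + 41m + 15.
The cofactor groups again: 65x**2 + 61xm + 80x + 14m**2 + 41m + 15 = 5x(13x + 7m + 3) + (2m + 5)(13x + 7m + 3); both groups contain (13x + 7m + 3), giving (5x + 2m + 5)(13x + 7m + 3).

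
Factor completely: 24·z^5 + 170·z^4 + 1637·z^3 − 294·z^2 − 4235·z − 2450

(4·z − 7)·(6·z + 5)·(z + 1)·(z^2 + 7·z + 70)

Among the possible rational roots, z = 7/4 is a root, giving the factor (4·z − 7) and quotient 6·z^4 + 53·z^3 + 502·z^2 + 805·z + 350.
Next, z = −1 is a root, so (z + 1) is a factor; dividing leaves 6·z^3 + 47·z^2 + 455·z + 350.
Then z = −5/6 is a root, so (6·z + 5) is a factor; dividing leaves z^2 + 7·z + 70.
The quadratic z^2 + 7·z + 70 has discriminant −231 < 0 and is irreducible over ℤ.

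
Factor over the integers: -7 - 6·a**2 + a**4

Substitute u = a**2 to get a quadratic in u, then factor.
a**2 + 1 is irreducible over ℤ (sum of squares).
a**2 - 7 is irreducible over ℤ (7 is not a perfect square).

(a**2 + 1)·(a**2 - 7)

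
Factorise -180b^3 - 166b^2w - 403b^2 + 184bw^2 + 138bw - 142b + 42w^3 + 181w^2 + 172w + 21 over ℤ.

-(4b + 6w + 7)(5b + w + 3)(9b - 7w - 1)

Group: 9b(-20b^2 - 34bw - 47b - 6w^2 - 25w - 21) + (-7w - 1)(-20b^2 - 34bw - 47b - 6w^2 - 25w - 21); both groups contain (-20b^2 - 34bw - 47b - 6w^2 - 25w - 21), so (9b - 7w - 1) is a factor with cofactor -20b^2 - 34bw - 47b - 6w^2 - 25w - 21.
The cofactor groups again: -20b^2 - 34bw - 47b - 6w^2 - 25w - 21 = -4b(5b + w + 3) + (-6w - 7)(5b + w + 3); both groups contain (5b + w + 3), giving -(4b + 6w + 7)(5b + w + 3).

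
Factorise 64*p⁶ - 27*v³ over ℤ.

-(3*v - 4*p²)*(9*v² + 12*v*p² + 16*p⁴)

Recognize a difference of cubes with the parts 4*p² and 3*v.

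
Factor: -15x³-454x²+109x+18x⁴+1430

Testing divisors of the constant over divisors of the leading coefficient, x = 2 is a root, so (x-2) is a factor; dividing leaves 18x³+21x²-412x-715.
Then x = -11/6 is a root, so (6x+11) divides it; the quotient is 3x²-2x-65.
The remaining quadratic factors as (x-5)(3x+13).

(3x+13)(6x+11)(x-2)(x-5)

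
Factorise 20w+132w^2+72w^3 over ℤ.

4w(3w+5)(6w+1)

Pull out the common factor 4w, then factor the remaining trinomial.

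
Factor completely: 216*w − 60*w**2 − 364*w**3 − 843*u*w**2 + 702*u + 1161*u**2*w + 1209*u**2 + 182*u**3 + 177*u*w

(13*u + 4*w)*(14*u − 13*w + 9)*(u + 7*w + 6)

Group: 13*u*(14*u**2 + 85*u*w + 93*u − 91*w**2 − 15*w + 54) + 4*w*(14*u**2 + 85*u*w + 93*u − 91*w**2 − 15*w + 54); both groups contain (14*u**2 + 85*u*w + 93*u − 91*w**2 − 15*w + 54), so (13*u + 4*w) is a factor with cofactor 14*u**2 + 85*u*w + 93*u − 91*w**2 − 15*w + 54.
The cofactor groups again: 14*u**2 + 85*u*w + 93*u − 91*w**2 − 15*w + 54 = 14*u*(u + 7*w + 6) + (−13*w + 9)*(u + 7*w + 6); both groups contain (u + 7*w + 6), giving (14*u − 13*w + 9)*(u + 7*w + 6).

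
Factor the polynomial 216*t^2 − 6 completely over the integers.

Every term has a factor of 6. Then 36*t^2 − 1 = (6*t)² − (1)².

6*(6*t + 1)*(6*t − 1)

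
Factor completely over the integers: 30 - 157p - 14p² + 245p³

(5p - 1)(7p + 6)(7p - 5)

Among the possible rational roots, p = 5/7 is a root, so (7p - 5) is a factor; dividing leaves 35p² + 23p - 6.
The remaining quadratic factors as (7p + 6)(5p - 1).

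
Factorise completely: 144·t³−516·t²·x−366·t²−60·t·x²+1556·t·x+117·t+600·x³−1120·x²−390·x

Group: 8·t·(18·t²−42·t·x−39·t−60·x²+130·x) + (−10·x−3)·(18·t²−42·t·x−39·t−60·x²+130·x); both groups contain (18·t²−42·t·x−39·t−60·x²+130·x), so (8·t−10·x−3) is a factor with cofactor 18·t²−42·t·x−39·t−60·x²+130·x.
The cofactor groups again: 18·t²−42·t·x−39·t−60·x²+130·x = 3·t·(6·t+6·x−13) − 10·x·(6·t+6·x−13); both groups contain (6·t+6·x−13), giving (3·t−10·x)·(6·t+6·x−13).

(3·t−10·x)·(6·t+6·x−13)·(8·t−10·x−3)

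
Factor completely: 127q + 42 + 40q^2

(5q + 14)(8q + 3)

Need a pair with product 40·42 = 1680 and sum 127: that's 112 and 15.
Split the middle term: 40q^2 + 112q + 15q + 42 = 8q(5q + 14) + 3(5q + 14).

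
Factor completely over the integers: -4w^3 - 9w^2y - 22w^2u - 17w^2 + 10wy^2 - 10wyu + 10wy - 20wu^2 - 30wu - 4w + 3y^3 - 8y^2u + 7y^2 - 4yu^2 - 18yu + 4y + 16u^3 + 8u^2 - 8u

Group: 4w(-w^2 - 2wy - 6wu - 4w + 3y^2 - 2yu + 4y - 8u^2 - 8u) + (y - 2u + 1)(-w^2 - 2wy - 6wu - 4w + 3y^2 - 2yu + 4y - 8u^2 - 8u); both groups contain (-w^2 - 2wy - 6wu - 4w + 3y^2 - 2yu + 4y - 8u^2 - 8u), so (4w + y - 2u + 1) is a factor with cofactor -w^2 - 2wy - 6wu - 4w + 3y^2 - 2yu + 4y - 8u^2 - 8u.
The cofactor groups again: -w^2 - 2wy - 6wu - 4w + 3y^2 - 2yu + 4y - 8u^2 - 8u = -w(w + 3y + 4u + 4) + (y - 2u)(w + 3y + 4u + 4); both groups contain (w + 3y + 4u + 4), giving -(w - y + 2u)(w + 3y + 4u + 4).

-(4w + y - 2u + 1)(w - y + 2u)(w + 3y + 4u + 4)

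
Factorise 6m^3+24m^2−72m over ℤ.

Pull out the common factor 6m, then factor the remaining trinomial.

6m(m+6)(m−2)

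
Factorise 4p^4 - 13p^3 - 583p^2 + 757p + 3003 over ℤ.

Testing divisors of the constant over divisors of the leading coefficient, p = 13 is a root, so (p - 13) is a factor; dividing leaves 4p^3 + 39p^2 - 76p - 231.
Next, p = -11 is a root, so (p + 11) divides it; the quotient is 4p^2 - 5p - 21.
The remaining quadratic factors as (4p + 7)(p - 3).

(4p + 7)(p + 11)(p - 13)(p - 3)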